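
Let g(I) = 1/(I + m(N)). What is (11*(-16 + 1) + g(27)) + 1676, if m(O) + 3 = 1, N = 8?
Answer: 37776/25 ≈ 1511.0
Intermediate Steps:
m(O) = -2 (m(O) = -3 + 1 = -2)
g(I) = 1/(-2 + I) (g(I) = 1/(I - 2) = 1/(-2 + I))
(11*(-16 + 1) + g(27)) + 1676 = (11*(-16 + 1) + 1/(-2 + 27)) + 1676 = (11*(-15) + 1/25) + 1676 = (-165 + 1/25) + 1676 = -4124/25 + 1676 = 37776/25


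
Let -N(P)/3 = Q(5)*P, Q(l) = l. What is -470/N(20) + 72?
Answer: 2207/30 ≈ 73.567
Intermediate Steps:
N(P) = -15*P
-470/N(20) + 72 = -470/(-15*20) + 72 = -470/(-300) + 72 = -1/300*(-470) + 72 = 47/30 + 72 = 2207/30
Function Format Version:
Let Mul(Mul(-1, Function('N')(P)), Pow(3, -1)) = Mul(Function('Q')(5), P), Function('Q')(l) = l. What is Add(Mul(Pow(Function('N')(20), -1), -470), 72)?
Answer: Rational(2207, 30) ≈ 73.567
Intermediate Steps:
Function('N')(P) = Mul(-15, P) (Function('N')(P) = Mul(-3, Mul(5, P)) = Mul(-15, P))
Add(Mul(Pow(Function('N')(20), -1), -470), 72) = Add(Mul(Pow(Mul(-15, 20), -1), -470), 72) = Add(Mul(Pow(-300, -1), -470), 72) = Add(Mul(Rational(-1, 300), -470), 72) = Add(Rational(47, 30), 72) = Rational(2207, 30)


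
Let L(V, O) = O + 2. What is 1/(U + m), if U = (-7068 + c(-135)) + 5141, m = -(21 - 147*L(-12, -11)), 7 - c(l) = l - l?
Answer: -1/3264 ≈ -0.00030637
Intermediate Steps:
L(V, O) = 2 + O
c(l) = 7 (c(l) = 7 - (l - l) = 7 - 1*0 = 7 + 0 = 7)
m = -1344 (m = -(21 - 147*(2 - 11)) = -(21 - 147*(-9)) = -(21 + 1323) = -1*1344 = -1344)
U = -1920 (U = (-7068 + 7) + 5141 = -7061 + 5141 = -1920)
1/(U + m) = 1/(-1920 - 1344) = 1/(-3264) = -1/3264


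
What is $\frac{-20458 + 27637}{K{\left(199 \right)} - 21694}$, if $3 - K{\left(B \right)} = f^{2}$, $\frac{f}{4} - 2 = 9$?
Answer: $- \frac{7179}{23627} \approx -0.30385$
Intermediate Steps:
$f = 44$ ($f = 8 + 4 \cdot 9 = 8 + 36 = 44$)
$K{\left(B \right)} = -1933$ ($K{\left(B \right)} = 3 - 44^{2} = 3 - 1936 = -1933$)
$\frac{-20458 + 27637}{K{\left(199 \right)} - 21694} = \frac{-20458 + 27637}{-1933 - 21694} = \frac{7179}{-23627} = 7179 \left(- \frac{1}{23627}\right) = - \frac{7179}{23627}$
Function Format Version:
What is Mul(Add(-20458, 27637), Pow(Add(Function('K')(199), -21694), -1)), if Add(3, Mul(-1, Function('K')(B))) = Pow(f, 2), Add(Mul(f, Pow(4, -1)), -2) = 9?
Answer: Rational(-7179, 23627) ≈ -0.30385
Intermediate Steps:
f = 44 (f = Add(8, Mul(4, 9)) = Add(8, 36) = 44)
Function('K')(B) = -1933 (Function('K')(B) = Add(3, Mul(-1, Pow(44, 2))) = Add(3, Mul(-1, 1936)) = Add(3, -1936) = -1933)
Mul(Add(-20458, 27637), Pow(Add(Function('K')(199), -21694), -1)) = Mul(Add(-20458, 27637), Pow(Add(-1933, -21694), -1)) = Mul(7179, Pow(-23627, -1)) = Mul(7179, Rational(-1, 23627)) = Rational(-7179, 23627)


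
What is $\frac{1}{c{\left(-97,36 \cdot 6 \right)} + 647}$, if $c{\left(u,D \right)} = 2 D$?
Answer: $\frac{1}{1079} \approx 0.00092678$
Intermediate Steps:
$\frac{1}{c{\left(-97,36 \cdot 6 \right)} + 647} = \frac{1}{2 \cdot 36 \cdot 6 + 647} = \frac{1}{2 \cdot 216 + 647} = \frac{1}{432 + 647} = \frac{1}{1079}$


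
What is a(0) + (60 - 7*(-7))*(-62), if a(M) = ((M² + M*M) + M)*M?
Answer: -6758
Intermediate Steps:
a(M) = M*(M + 2*M²) (a(M) = ((M² + M²) + M)*M = (2*M² + M)*M = (M + 2*M²)*M = M*(M + 2*M²))
a(0) + (60 - 7*(-7))*(-62) = 0²*(1 + 2*0) + (60 - 7*(-7))*(-62) = 0*(1 + 0) + (60 - 1*(-49))*(-62) = 0*1 + (60 + 49)*(-62) = 0 + 109*(-62) = 0 - 6758 = -6758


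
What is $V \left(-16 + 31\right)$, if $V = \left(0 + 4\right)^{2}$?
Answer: $240$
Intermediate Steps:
$V = 16$ ($V = 4^{2} = 16$)
$V \left(-16 + 31\right) = 16 \left(-16 + 31\right) = 16 \cdot 15 = 240$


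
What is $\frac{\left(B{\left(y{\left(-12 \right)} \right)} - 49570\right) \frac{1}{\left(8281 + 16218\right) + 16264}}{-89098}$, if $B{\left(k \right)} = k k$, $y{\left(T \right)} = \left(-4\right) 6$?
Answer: $\frac{24497}{1815950887} \approx 1.349 \cdot 10^{-5}$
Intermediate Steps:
$y{\left(T \right)} = -24$
$B{\left(k \right)} = k^{2}$
$\frac{\left(B{\left(y{\left(-12 \right)} \right)} - 49570\right) \frac{1}{\left(8281 + 16218\right) + 16264}}{-89098} = \frac{\left(\left(-24\right)^{2} - 49570\right) \frac{1}{\left(8281 + 16218\right) + 16264}}{-89098} = \frac{576 - 49570}{24499 + 16264} \left(- \frac{1}{89098}\right) = - \frac{48994}{40763} \left(- \frac{1}{89098}\right) = \left(-48994\right) \frac{1}{40763} \left(- \frac{1}{89098}\right) = \left(- \frac{48994}{40763}\right) \left(- \frac{1}{89098}\right) = \frac{24497}{1815950887}$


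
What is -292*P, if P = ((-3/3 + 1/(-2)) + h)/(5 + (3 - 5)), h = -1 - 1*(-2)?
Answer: 146/3 ≈ 48.667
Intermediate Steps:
h = 1 (h = -1 + 2 = 1)
P = -⅙ (P = ((-3/3 + 1/(-2)) + 1)/(5 + (3 - 5)) = ((-3*⅓ + 1*(-½)) + 1)/(5 - 2) = ((-1 - ½) + 1)/3 = (-3/2 + 1)*(⅓) = -½*⅓ = -⅙ ≈ -0.16667)
-292*P = -292*(-⅙) = 146/3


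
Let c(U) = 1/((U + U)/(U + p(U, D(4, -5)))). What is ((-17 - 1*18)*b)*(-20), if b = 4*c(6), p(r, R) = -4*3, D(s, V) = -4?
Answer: -1400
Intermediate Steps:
p(r, R) = -12
c(U) = (-12 + U)/(2*U) (c(U) = 1/((U + U)/(U - 12)) = 1/((2*U)/(-12 + U)) = 1/(2*U/(-12 + U)) = (-12 + U)/(2*U))
b = -2 (b = 4*((½)*(-12 + 6)/6) = 4*((½)*(⅙)*(-6)) = 4*(-½) = -2)
((-17 - 1*18)*b)*(-20) = ((-17 - 1*18)*(-2))*(-20) = ((-17 - 18)*(-2))*(-20) = -35*(-2)*(-20) = 70*(-20) = -1400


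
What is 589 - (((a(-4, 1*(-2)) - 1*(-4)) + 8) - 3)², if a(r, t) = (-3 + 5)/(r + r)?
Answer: 8199/16 ≈ 512.44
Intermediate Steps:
a(r, t) = 1/r (a(r, t) = 2/((2*r)) = 2*(1/(2*r)) = 1/r)
589 - (((a(-4, 1*(-2)) - 1*(-4)) + 8) - 3)² = 589 - (((1/(-4) - 1*(-4)) + 8) - 3)² = 589 - (((-¼ + 4) + 8) - 3)² = 589 - ((15/4 + 8) - 3)² = 589 - (47/4 - 3)² = 589 - (35/4)² = 589 - 1*1225/16 = 589 - 1225/16 = 8199/16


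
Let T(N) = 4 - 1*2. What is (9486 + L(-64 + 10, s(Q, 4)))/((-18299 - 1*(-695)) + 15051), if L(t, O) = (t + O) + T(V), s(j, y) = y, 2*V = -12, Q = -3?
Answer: -3146/851 ≈ -3.6968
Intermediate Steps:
V = -6 (V = (½)*(-12) = -6)
T(N) = 2 (T(N) = 4 - 2 = 2)
L(t, O) = 2 + O + t (L(t, O) = (t + O) + 2 = (O + t) + 2 = 2 + O + t)
(9486 + L(-64 + 10, s(Q, 4)))/((-18299 - 1*(-695)) + 15051) = (9486 + (2 + 4 + (-64 + 10)))/((-18299 - 1*(-695)) + 15051) = (9486 + (2 + 4 - 54))/((-18299 + 695) + 15051) = (9486 - 48)/(-17604 + 15051) = 9438/(-2553) = 9438*(-1/2553) = -3146/851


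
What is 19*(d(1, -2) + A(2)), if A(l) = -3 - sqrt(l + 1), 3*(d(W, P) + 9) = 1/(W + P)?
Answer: -703/3 - 19*sqrt(3) ≈ -267.24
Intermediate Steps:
d(W, P) = -9 + 1/(3*(P + W)) (d(W, P) = -9 + 1/(3*(W + P)) = -9 + 1/(3*(P + W)))
A(l) = -3 - sqrt(1 + l)
19*(d(1, -2) + A(2)) = 19*((1/3 - 9*(-2) - 9*1)/(-2 + 1) + (-3 - sqrt(1 + 2))) = 19*((1/3 + 18 - 9)/(-1) + (-3 - sqrt(3))) = 19*(-1*28/3 + (-3 - sqrt(3))) = 19*(-28/3 + (-3 - sqrt(3))) = 19*(-37/3 - sqrt(3)) = -703/3 - 19*sqrt(3)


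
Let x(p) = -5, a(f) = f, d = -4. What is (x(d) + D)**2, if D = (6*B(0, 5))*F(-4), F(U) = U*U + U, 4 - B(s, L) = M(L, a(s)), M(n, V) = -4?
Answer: 326041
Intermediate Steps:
B(s, L) = 8 (B(s, L) = 4 - 1*(-4) = 4 + 4 = 8)
F(U) = U + U**2 (F(U) = U**2 + U = U + U**2)
D = 576 (D = (6*8)*(-4*(1 - 4)) = 48*(-4*(-3)) = 48*12 = 576)
(x(d) + D)**2 = (-5 + 576)**2 = 571**2 = 326041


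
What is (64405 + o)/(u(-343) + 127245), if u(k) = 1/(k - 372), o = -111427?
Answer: -16810365/45490087 ≈ -0.36954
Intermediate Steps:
u(k) = 1/(-372 + k)
(64405 + o)/(u(-343) + 127245) = (64405 - 111427)/(1/(-372 - 343) + 127245) = -47022/(1/(-715) + 127245) = -47022/(-1/715 + 127245) = -47022/90980174/715 = -47022*715/90980174 = -16810365/45490087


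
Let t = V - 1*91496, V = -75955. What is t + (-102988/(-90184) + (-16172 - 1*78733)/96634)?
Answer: -4800353254796/28667239 ≈ -1.6745e+5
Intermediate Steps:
t = -167451 (t = -75955 - 1*91496 = -75955 - 91496 = -167451)
t + (-102988/(-90184) + (-16172 - 1*78733)/96634) = -167451 + (-102988/(-90184) + (-16172 - 1*78733)/96634) = -167451 + (-102988*(-1/90184) + (-16172 - 78733)*(1/96634)) = -167451 + (25747/22546 - 94905*1/96634) = -167451 + (25747/22546 - 4995/5086) = -167451 + 4582993/28667239 = -4800353254796/28667239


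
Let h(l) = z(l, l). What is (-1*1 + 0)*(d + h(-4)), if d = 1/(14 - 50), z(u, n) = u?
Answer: 145/36 ≈ 4.0278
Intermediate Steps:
h(l) = l
d = -1/36 (d = 1/(-36) = -1/36 ≈ -0.027778)
(-1*1 + 0)*(d + h(-4)) = (-1*1 + 0)*(-1/36 - 4) = (-1 + 0)*(-145/36) = -1*(-145/36) = 145/36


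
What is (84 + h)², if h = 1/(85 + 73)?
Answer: 176172529/24964 ≈ 7057.1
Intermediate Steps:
h = 1/158 ≈ 0.0063291
(84 + h)² = (84 + 1/158)² = (13273/158)² = 176172529/24964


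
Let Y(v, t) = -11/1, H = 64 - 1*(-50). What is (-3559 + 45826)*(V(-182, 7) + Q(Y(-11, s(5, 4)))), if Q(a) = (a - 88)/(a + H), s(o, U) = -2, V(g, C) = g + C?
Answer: -766047108/103 ≈ -7.4374e+6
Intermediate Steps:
V(g, C) = C + g
H = 114 (H = 64 + 50 = 114)
Y(v, t) = -11 (Y(v, t) = -11*1 = -11)
Q(a) = (-88 + a)/(114 + a) (Q(a) = (a - 88)/(a + 114) = (-88 + a)/(114 + a))
(-3559 + 45826)*(V(-182, 7) + Q(Y(-11, s(5, 4)))) = (-3559 + 45826)*((7 - 182) + (-88 - 11)/(114 - 11)) = 42267*(-175 - 99/103) = 42267*(-18124/103) = -766047108/103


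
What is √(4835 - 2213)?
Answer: √2622 ≈ 51.205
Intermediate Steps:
√(4835 - 2213) = √2622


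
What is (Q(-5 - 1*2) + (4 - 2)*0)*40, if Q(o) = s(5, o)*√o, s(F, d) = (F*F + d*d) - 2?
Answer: 2880*I*√7 ≈ 7619.8*I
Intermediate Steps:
s(F, d) = -2 + F² + d² (s(F, d) = (F² + d²) - 2 = -2 + F² + d²)
Q(o) = √o*(23 + o²) (Q(o) = (-2 + 5² + o²)*√o = (-2 + 25 + o²)*√o = (23 + o²)*√o = √o*(23 + o²))
(Q(-5 - 1*2) + (4 - 2)*0)*40 = (√(-5 - 1*2)*(23 + (-5 - 1*2)²) + (4 - 2)*0)*40 = (√(-5 - 2)*(23 + (-5 - 2)²) + 2*0)*40 = (√(-7)*(23 + (-7)²) + 0)*40 = ((I*√7)*(23 + 49) + 0)*40 = ((I*√7)*72 + 0)*40 = (72*I*√7 + 0)*40 = (72*I*√7)*40 = 2880*I*√7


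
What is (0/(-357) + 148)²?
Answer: 21904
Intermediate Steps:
(0/(-357) + 148)² = (0*(-1/357) + 148)² = (0 + 148)² = 148² = 21904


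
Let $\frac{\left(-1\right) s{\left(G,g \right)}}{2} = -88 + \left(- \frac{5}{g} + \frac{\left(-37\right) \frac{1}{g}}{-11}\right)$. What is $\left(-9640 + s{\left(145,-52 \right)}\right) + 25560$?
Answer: $\frac{2301719}{143} \approx 16096.0$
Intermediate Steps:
$s{\left(G,g \right)} = 176 + \frac{36}{11 g}$ ($s{\left(G,g \right)} = - 2 \left(-88 + \left(- \frac{5}{g} + \frac{\left(-37\right) \frac{1}{g}}{-11}\right)\right) = - 2 \left(-88 + \left(- \frac{5}{g} + - \frac{37}{g} \left(- \frac{1}{11}\right)\right)\right) = - 2 \left(-88 + \left(- \frac{5}{g} + \frac{37}{11 g}\right)\right) = - 2 \left(-88 - \frac{18}{11 g}\right) = 176 + \frac{36}{11 g}$)
$\left(-9640 + s{\left(145,-52 \right)}\right) + 25560 = \left(-9640 + \left(176 + \frac{36}{11 \left(-52\right)}\right)\right) + 25560 = \left(-9640 + \left(176 + \frac{36}{11} \left(- \frac{1}{52}\right)\right)\right) + 25560 = \left(-9640 + \left(176 - \frac{9}{143}\right)\right) + 25560 = \left(-9640 + \frac{25159}{143}\right) + 25560 = - \frac{1353361}{143} + 25560 = \frac{2301719}{143}$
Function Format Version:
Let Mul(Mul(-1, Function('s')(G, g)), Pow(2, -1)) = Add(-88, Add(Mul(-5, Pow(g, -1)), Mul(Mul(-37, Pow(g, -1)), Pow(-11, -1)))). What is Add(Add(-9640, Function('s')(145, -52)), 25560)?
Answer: Rational(2301719, 143) ≈ 16096.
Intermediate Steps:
Function('s')(G, g) = Add(176, Mul(Rational(36, 11), Pow(g, -1))) (Function('s')(G, g) = Mul(-2, Add(-88, Add(Mul(-5, Pow(g, -1)), Mul(Mul(-37, Pow(g, -1)), Pow(-11, -1))))) = Mul(-2, Add(-88, Add(Mul(-5, Pow(g, -1)), Mul(Mul(-37, Pow(g, -1)), Rational(-1, 11))))) = Mul(-2, Add(-88, Add(Mul(-5, Pow(g, -1)), Mul(Rational(37, 11), Pow(g, -1))))) = Mul(-2, Add(-88, Mul(Rational(-18, 11), Pow(g, -1)))) = Add(176, Mul(Rational(36, 11), Pow(g, -1))))
Add(Add(-9640, Function('s')(145, -52)), 25560) = Add(Add(-9640, Add(176, Mul(Rational(36, 11), Pow(-52, -1)))), 25560) = Add(Add(-9640, Add(176, Mul(Rational(36, 11), Rational(-1, 52)))), 25560) = Add(Add(-9640, Add(176, Rational(-9, 143))), 25560) = Add(Add(-9640, Rational(25159, 143)), 25560) = Add(Rational(-1353361, 143), 25560) = Rational(2301719, 143)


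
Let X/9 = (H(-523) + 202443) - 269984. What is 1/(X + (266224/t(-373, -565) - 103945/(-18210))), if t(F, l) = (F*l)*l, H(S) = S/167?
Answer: -72420603577950/44023867872460018661 ≈ -1.6450e-6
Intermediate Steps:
H(S) = S/167 (H(S) = S*(1/167) = S/167)
t(F, l) = F*l²
X = -101518830/167 (X = 9*(((1/167)*(-523) + 202443) - 269984) = 9*((-523/167 + 202443) - 269984) = 9*(33807458/167 - 269984) = 9*(-11279870/167) = -101518830/167 ≈ -6.0790e+5)
1/(X + (266224/t(-373, -565) - 103945/(-18210))) = 1/(-101518830/167 + (266224/((-373*(-565)²)) - 103945/(-18210))) = 1/(-101518830/167 + (266224/((-373*319225)) - 103945*(-1/18210))) = 1/(-101518830/167 + (266224/(-119070925) + 20789/3642)) = 1/(-101518830/167 + (266224*(-1/119070925) + 20789/3642)) = 1/(-101518830/167 + (-266224/119070925 + 20789/3642)) = 1/(-101518830/167 + 2474395872017/433656308850) = 1/(-44023867872460018661/72420603577950) = -72420603577950/44023867872460018661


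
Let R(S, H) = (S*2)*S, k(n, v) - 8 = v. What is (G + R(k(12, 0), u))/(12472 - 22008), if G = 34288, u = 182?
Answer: -2151/596 ≈ -3.6091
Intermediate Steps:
k(n, v) = 8 + v
R(S, H) = 2*S² (R(S, H) = (2*S)*S = 2*S²)
(G + R(k(12, 0), u))/(12472 - 22008) = (34288 + 2*(8 + 0)²)/(12472 - 22008) = (34288 + 2*8²)/(-9536) = (34288 + 2*64)*(-1/9536) = (34288 + 128)*(-1/9536) = 34416*(-1/9536) = -2151/596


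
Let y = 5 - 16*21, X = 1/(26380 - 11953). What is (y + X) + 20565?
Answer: 291915919/14427 ≈ 20234.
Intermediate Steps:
X = 1/14427 ≈ 6.9314e-5
y = -331 (y = 5 - 336 = -331)
(y + X) + 20565 = (-331 + 1/14427) + 20565 = -4775336/14427 + 20565 = 291915919/14427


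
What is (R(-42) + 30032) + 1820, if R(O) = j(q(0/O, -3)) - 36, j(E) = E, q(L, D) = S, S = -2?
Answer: 31814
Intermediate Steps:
q(L, D) = -2
R(O) = -38 (R(O) = -2 - 36 = -38)
(R(-42) + 30032) + 1820 = (-38 + 30032) + 1820 = 29994 + 1820 = 31814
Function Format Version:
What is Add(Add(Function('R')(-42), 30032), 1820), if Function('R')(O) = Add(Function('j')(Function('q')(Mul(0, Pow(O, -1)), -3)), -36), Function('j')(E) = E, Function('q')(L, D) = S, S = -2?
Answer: 31814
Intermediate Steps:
Function('q')(L, D) = -2
Function('R')(O) = -38 (Function('R')(O) = Add(-2, -36) = -38)
Add(Add(Function('R')(-42), 30032), 1820) = Add(Add(-38, 30032), 1820) = Add(29994, 1820) = 31814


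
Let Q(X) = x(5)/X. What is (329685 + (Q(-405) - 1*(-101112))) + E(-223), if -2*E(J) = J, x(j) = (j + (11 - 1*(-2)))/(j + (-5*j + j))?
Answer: 581726479/1350 ≈ 4.3091e+5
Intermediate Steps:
x(j) = -(13 + j)/(3*j) (x(j) = (j + (11 + 2))/(j - 4*j) = (j + 13)/((-3*j)) = (13 + j)*(-1/(3*j)) = -(13 + j)/(3*j))
Q(X) = -6/(5*X) (Q(X) = ((⅓)*(-13 - 1*5)/5)/X = ((⅓)*(⅕)*(-13 - 5))/X = ((⅓)*(⅕)*(-18))/X = -6/(5*X))
E(J) = -J/2
(329685 + (Q(-405) - 1*(-101112))) + E(-223) = (329685 + (-6/5/(-405) - 1*(-101112))) - ½*(-223) = (329685 + (-6/5*(-1/405) + 101112)) + 223/2 = (329685 + (2/675 + 101112)) + 223/2 = (329685 + 68250602/675) + 223/2 = 290787977/675 + 223/2 = 581726479/1350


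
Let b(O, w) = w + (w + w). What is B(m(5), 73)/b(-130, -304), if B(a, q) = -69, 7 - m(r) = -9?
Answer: 23/304 ≈ 0.075658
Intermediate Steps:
b(O, w) = 3*w (b(O, w) = w + 2*w = 3*w)
m(r) = 16 (m(r) = 7 - 1*(-9) = 7 + 9 = 16)
B(m(5), 73)/b(-130, -304) = -69/(3*(-304)) = -69/(-912) = -69*(-1/912) = 23/304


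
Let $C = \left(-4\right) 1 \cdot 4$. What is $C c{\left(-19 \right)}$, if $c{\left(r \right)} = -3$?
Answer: $48$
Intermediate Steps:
$C = -16$ ($C = \left(-4\right) 4 = -16$)
$C c{\left(-19 \right)} = \left(-16\right) \left(-3\right) = 48$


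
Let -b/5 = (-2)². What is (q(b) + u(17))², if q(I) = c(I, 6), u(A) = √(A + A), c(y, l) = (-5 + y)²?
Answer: (625 + √34)² ≈ 3.9795e+5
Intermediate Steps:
b = -20 (b = -5*(-2)² = -5*4 = -20)
u(A) = √2*√A (u(A) = √(2*A) = √2*√A)
q(I) = (-5 + I)²
(q(b) + u(17))² = ((-5 - 20)² + √2*√17)² = ((-25)² + √34)² = (625 + √34)²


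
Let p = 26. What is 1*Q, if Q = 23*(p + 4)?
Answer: 690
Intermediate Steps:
Q = 690 (Q = 23*(26 + 4) = 23*30 = 690)
1*Q = 1*690 = 690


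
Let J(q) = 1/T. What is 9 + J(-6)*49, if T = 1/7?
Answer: 352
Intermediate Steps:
T = ⅐ ≈ 0.14286
J(q) = 7 (J(q) = 1/(⅐) = 7)
9 + J(-6)*49 = 9 + 7*49 = 9 + 343 = 352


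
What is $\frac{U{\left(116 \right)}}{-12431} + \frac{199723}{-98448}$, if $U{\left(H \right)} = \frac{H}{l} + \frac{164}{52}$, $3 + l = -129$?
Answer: $- \frac{118355408025}{58334804528} \approx -2.0289$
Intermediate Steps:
$l = -132$ ($l = -3 - 129 = -132$)
$U{\left(H \right)} = \frac{41}{13} - \frac{H}{132}$ ($U{\left(H \right)} = \frac{H}{-132} + \frac{164}{52} = H \left(- \frac{1}{132}\right) + 164 \cdot \frac{1}{52} = - \frac{H}{132} + \frac{41}{13} = \frac{41}{13} - \frac{H}{132}$)
$\frac{U{\left(116 \right)}}{-12431} + \frac{199723}{-98448} = \frac{\frac{41}{13} - \frac{29}{33}}{-12431} + \frac{199723}{-98448} = \left(\frac{41}{13} - \frac{29}{33}\right) \left(- \frac{1}{12431}\right) + 199723 \left(- \frac{1}{98448}\right) = \frac{976}{429} \left(- \frac{1}{12431}\right) - \frac{199723}{98448} = - \frac{976}{5332899} - \frac{199723}{98448} = - \frac{118355408025}{58334804528}$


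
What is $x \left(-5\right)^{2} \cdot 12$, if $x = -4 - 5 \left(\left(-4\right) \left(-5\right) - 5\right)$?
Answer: $-23700$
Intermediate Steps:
$x = -79$ ($x = -4 - 5 \left(20 - 5\right) = -4 - 75 = -79$)
$x \left(-5\right)^{2} \cdot 12 = - 79 \left(-5\right)^{2} \cdot 12 = \left(-79\right) 25 \cdot 12 = \left(-1975\right) 12 = -23700$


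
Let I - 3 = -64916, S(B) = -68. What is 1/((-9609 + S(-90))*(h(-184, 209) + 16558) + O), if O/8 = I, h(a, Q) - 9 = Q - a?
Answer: -1/164641224 ≈ -6.0738e-9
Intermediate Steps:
h(a, Q) = 9 + Q - a (h(a, Q) = 9 + (Q - a) = 9 + Q - a)
I = -64913 (I = 3 - 64916 = -64913)
O = -519304 (O = 8*(-64913) = -519304)
1/((-9609 + S(-90))*(h(-184, 209) + 16558) + O) = 1/((-9609 - 68)*((9 + 209 - 1*(-184)) + 16558) - 519304) = 1/(-9677*((9 + 209 + 184) + 16558) - 519304) = 1/(-9677*(402 + 16558) - 519304) = 1/(-9677*16960 - 519304) = 1/(-164121920 - 519304) = 1/(-164641224) = -1/164641224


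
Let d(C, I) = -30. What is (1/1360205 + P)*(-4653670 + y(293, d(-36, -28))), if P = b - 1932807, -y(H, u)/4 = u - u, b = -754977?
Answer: 486100726735669678/38863 ≈ 1.2508e+13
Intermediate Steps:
y(H, u) = 0 (y(H, u) = -4*(u - u) = -4*0 = 0)
P = -2687784 (P = -754977 - 1932807 = -2687784)
(1/1360205 + P)*(-4653670 + y(293, d(-36, -28))) = (1/1360205 - 2687784)*(-4653670 + 0) = (1/1360205 - 2687784)*(-4653670) = -3655937235719/1360205*(-4653670) = 486100726735669678/38863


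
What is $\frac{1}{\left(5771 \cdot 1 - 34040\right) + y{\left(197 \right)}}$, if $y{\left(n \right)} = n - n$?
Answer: $- \frac{1}{28269} \approx -3.5374 \cdot 10^{-5}$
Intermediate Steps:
$y{\left(n \right)} = 0$
$\frac{1}{\left(5771 \cdot 1 - 34040\right) + y{\left(197 \right)}} = \frac{1}{\left(5771 \cdot 1 - 34040\right) + 0} = \frac{1}{\left(5771 - 34040\right) + 0} = \frac{1}{-28269 + 0} = \frac{1}{-28269} = - \frac{1}{28269}$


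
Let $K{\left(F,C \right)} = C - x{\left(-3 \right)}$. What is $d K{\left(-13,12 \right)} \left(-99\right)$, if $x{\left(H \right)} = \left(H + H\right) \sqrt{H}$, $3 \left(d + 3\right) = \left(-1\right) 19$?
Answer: $11088 + 5544 i \sqrt{3} \approx 11088.0 + 9602.5 i$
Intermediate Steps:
$d = - \frac{28}{3}$ ($d = -3 + \frac{\left(-1\right) 19}{3} = -3 + \frac{1}{3} \left(-19\right) = -3 - \frac{19}{3} = - \frac{28}{3} \approx -9.3333$)
$x{\left(H \right)} = 2 H^{\frac{3}{2}}$ ($x{\left(H \right)} = 2 H \sqrt{H} = 2 H^{\frac{3}{2}}$)
$K{\left(F,C \right)} = C + 6 i \sqrt{3}$ ($K{\left(F,C \right)} = C - 2 \left(-3\right)^{\frac{3}{2}} = C - 2 \left(- 3 i \sqrt{3}\right) = C - - 6 i \sqrt{3} = C + 6 i \sqrt{3}$)
$d K{\left(-13,12 \right)} \left(-99\right) = - \frac{28 \left(12 + 6 i \sqrt{3}\right)}{3} \left(-99\right) = \left(-112 - 56 i \sqrt{3}\right) \left(-99\right) = 11088 + 5544 i \sqrt{3}$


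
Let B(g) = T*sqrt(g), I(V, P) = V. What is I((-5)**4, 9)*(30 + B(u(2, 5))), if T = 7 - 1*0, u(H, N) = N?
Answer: 18750 + 4375*sqrt(5) ≈ 28533.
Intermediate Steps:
T = 7 (T = 7 + 0 = 7)
B(g) = 7*sqrt(g)
I((-5)**4, 9)*(30 + B(u(2, 5))) = (-5)**4*(30 + 7*sqrt(5)) = 625*(30 + 7*sqrt(5)) = 18750 + 4375*sqrt(5)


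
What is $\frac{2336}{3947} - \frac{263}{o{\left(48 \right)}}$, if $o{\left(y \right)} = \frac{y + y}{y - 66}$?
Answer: $\frac{3151559}{63152} \approx 49.904$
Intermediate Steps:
$o{\left(y \right)} = \frac{2 y}{-66 + y}$
$\frac{2336}{3947} - \frac{263}{o{\left(48 \right)}} = \frac{2336}{3947} - \frac{263}{2 \cdot 48 \frac{1}{-66 + 48}} = 2336 \cdot \frac{1}{3947} - \frac{263}{2 \cdot 48 \frac{1}{-18}} = \frac{2336}{3947} - \frac{263}{2 \cdot 48 \left(- \frac{1}{18}\right)} = \frac{2336}{3947} - \frac{263}{- \frac{16}{3}} = \frac{2336}{3947} - - \frac{789}{16} = \frac{2336}{3947} + \frac{789}{16} = \frac{3151559}{63152}$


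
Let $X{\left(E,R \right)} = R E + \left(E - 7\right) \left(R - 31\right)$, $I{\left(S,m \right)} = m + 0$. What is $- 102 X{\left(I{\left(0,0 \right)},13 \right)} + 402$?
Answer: $-12450$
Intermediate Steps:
$I{\left(S,m \right)} = m$
$X{\left(E,R \right)} = E R + \left(-31 + R\right) \left(-7 + E\right)$ ($X{\left(E,R \right)} = E R + \left(-7 + E\right) \left(-31 + R\right) = E R + \left(-31 + R\right) \left(-7 + E\right)$)
$- 102 X{\left(I{\left(0,0 \right)},13 \right)} + 402 = - 102 \left(217 - 0 - 91 + 2 \cdot 0 \cdot 13\right) + 402 = - 102 \left(217 + 0 - 91 + 0\right) + 402 = \left(-102\right) 126 + 402 = -12852 + 402 = -12450$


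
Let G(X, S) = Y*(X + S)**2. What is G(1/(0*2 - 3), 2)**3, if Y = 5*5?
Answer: 244140625/729 ≈ 3.3490e+5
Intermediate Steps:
Y = 25
G(X, S) = 25*(S + X)**2 (G(X, S) = 25*(X + S)**2 = 25*(S + X)**2)
G(1/(0*2 - 3), 2)**3 = (25*(2 + 1/(0*2 - 3))**2)**3 = (25*(2 + 1/(0 - 3))**2)**3 = (25*(2 + 1/(-3))**2)**3 = (25*(2 - 1/3)**2)**3 = (25*(5/3)**2)**3 = (25*(25/9))**3 = (625/9)**3 = 244140625/729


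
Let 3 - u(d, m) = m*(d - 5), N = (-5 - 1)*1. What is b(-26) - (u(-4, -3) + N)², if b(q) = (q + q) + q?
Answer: -978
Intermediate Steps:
N = -6 (N = -6*1 = -6)
u(d, m) = 3 - m*(-5 + d) (u(d, m) = 3 - m*(d - 5) = 3 - m*(-5 + d))
b(q) = 3*q (b(q) = 2*q + q = 3*q)
b(-26) - (u(-4, -3) + N)² = 3*(-26) - ((3 + 5*(-3) - 1*(-4)*(-3)) - 6)² = -78 - ((3 - 15 - 12) - 6)² = -78 - (-24 - 6)² = -78 - 1*(-30)² = -78 - 1*900 = -78 - 900 = -978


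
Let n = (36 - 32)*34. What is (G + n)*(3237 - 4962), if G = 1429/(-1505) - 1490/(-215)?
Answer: -73719945/301 ≈ -2.4492e+5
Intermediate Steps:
G = 9001/1505 (G = 1429*(-1/1505) - 1490*(-1/215) = -1429/1505 + 298/43 = 9001/1505 ≈ 5.9807)
n = 136 (n = 4*34 = 136)
(G + n)*(3237 - 4962) = (9001/1505 + 136)*(3237 - 4962) = (213681/1505)*(-1725) = -73719945/301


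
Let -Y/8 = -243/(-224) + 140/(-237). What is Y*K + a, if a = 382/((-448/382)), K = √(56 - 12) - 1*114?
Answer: 1105113/8848 - 26231*√11/3318 ≈ 98.680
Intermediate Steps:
K = -114 + 2*√11 (K = √44 - 114 = 2*√11 - 114 = -114 + 2*√11 ≈ -107.37)
a = -36481/112 (a = 382/((-448*1/382)) = 382/(-224/191) = 382*(-191/224) = -36481/112 ≈ -325.72)
Y = -26231/6636 (Y = -8*(-243/(-224) + 140/(-237)) = -8*(-243*(-1/224) + 140*(-1/237)) = -8*(243/224 - 140/237) = -8*26231/53088 = -26231/6636 ≈ -3.9528)
Y*K + a = -26231*(-114 + 2*√11)/6636 - 36481/112 = (498389/1106 - 26231*√11/3318) - 36481/112 = 1105113/8848 - 26231*√11/3318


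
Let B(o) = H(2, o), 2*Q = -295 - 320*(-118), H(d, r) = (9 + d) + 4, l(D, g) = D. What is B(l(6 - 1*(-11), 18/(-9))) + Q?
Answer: 37495/2 ≈ 18748.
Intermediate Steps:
H(d, r) = 13 + d
Q = 37465/2 (Q = (-295 - 320*(-118))/2 = (-295 + 37760)/2 = (½)*37465 = 37465/2 ≈ 18733.)
B(o) = 15 (B(o) = 13 + 2 = 15)
B(l(6 - 1*(-11), 18/(-9))) + Q = 15 + 37465/2 = 37495/2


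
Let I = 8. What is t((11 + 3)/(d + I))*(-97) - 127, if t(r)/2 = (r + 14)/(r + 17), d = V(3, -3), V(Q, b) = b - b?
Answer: -7249/25 ≈ -289.96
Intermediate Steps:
V(Q, b) = 0
d = 0
t(r) = 2*(14 + r)/(17 + r) (t(r) = 2*((r + 14)/(r + 17)) = 2*((14 + r)/(17 + r)) = 2*(14 + r)/(17 + r))
t((11 + 3)/(d + I))*(-97) - 127 = (2*(14 + (11 + 3)/(0 + 8))/(17 + (11 + 3)/(0 + 8)))*(-97) - 127 = (2*(14 + 14/8)/(17 + 14/8))*(-97) - 127 = (2*(14 + 14*(1/8))/(17 + 14*(1/8)))*(-97) - 127 = (2*(14 + 7/4)/(17 + 7/4))*(-97) - 127 = (2*(63/4)/(75/4))*(-97) - 127 = (2*(4/75)*(63/4))*(-97) - 127 = (42/25)*(-97) - 127 = -4074/25 - 127 = -7249/25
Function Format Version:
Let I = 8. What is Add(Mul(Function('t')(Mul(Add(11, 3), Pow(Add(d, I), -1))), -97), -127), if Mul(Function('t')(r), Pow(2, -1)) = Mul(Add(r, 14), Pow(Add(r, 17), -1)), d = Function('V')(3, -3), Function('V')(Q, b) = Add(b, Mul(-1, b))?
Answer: Rational(-7249, 25) ≈ -289.96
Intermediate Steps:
Function('V')(Q, b) = 0
d = 0
Function('t')(r) = Mul(2, Pow(Add(17, r), -1), Add(14, r)) (Function('t')(r) = Mul(2, Mul(Add(r, 14), Pow(Add(r, 17), -1))) = Mul(2, Mul(Add(14, r), Pow(Add(17, r), -1))) = Mul(2, Mul(Pow(Add(17, r), -1), Add(14, r))) = Mul(2, Pow(Add(17, r), -1), Add(14, r)))
Add(Mul(Function('t')(Mul(Add(11, 3), Pow(Add(d, I), -1))), -97), -127) = Add(Mul(Mul(2, Pow(Add(17, Mul(Add(11, 3), Pow(Add(0, 8), -1))), -1), Add(14, Mul(Add(11, 3), Pow(Add(0, 8), -1)))), -97), -127) = Add(Mul(Mul(2, Pow(Add(17, Mul(14, Pow(8, -1))), -1), Add(14, Mul(14, Pow(8, -1)))), -97), -127) = Add(Mul(Mul(2, Pow(Add(17, Mul(14, Rational(1, 8))), -1), Add(14, Mul(14, Rational(1, 8)))), -97), -127) = Add(Mul(Mul(2, Pow(Add(17, Rational(7, 4)), -1), Add(14, Rational(7, 4))), -97), -127) = Add(Mul(Mul(2, Pow(Rational(75, 4), -1), Rational(63, 4)), -97), -127) = Add(Mul(Mul(2, Rational(4, 75), Rational(63, 4)), -97), -127) = Add(Mul(Rational(42, 25), -97), -127) = Add(Rational(-4074, 25), -127) = Rational(-7249, 25)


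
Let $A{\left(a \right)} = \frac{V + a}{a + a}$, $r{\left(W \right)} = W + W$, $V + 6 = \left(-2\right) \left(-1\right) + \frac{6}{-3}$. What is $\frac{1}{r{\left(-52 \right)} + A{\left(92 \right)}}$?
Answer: $- \frac{92}{9525} \approx -0.0096588$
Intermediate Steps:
$V = -6$ ($V = -6 + \left(\left(-2\right) \left(-1\right) + \frac{6}{-3}\right) = -6 + \left(2 + 6 \left(- \frac{1}{3}\right)\right) = -6 + \left(2 - 2\right) = -6 + 0 = -6$)
$r{\left(W \right)} = 2 W$
$A{\left(a \right)} = \frac{-6 + a}{2 a}$ ($A{\left(a \right)} = \frac{-6 + a}{a + a} = \frac{-6 + a}{2 a}$)
$\frac{1}{r{\left(-52 \right)} + A{\left(92 \right)}} = \frac{1}{2 \left(-52\right) + \frac{-6 + 92}{2 \cdot 92}} = \frac{1}{-104 + \frac{1}{2} \cdot \frac{1}{92} \cdot 86} = \frac{1}{-104 + \frac{43}{92}} = \frac{1}{- \frac{9525}{92}} = - \frac{92}{9525}$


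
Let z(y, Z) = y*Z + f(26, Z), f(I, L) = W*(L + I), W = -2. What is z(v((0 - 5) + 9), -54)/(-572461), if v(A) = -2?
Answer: -164/572461 ≈ -0.00028648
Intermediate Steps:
f(I, L) = -2*I - 2*L (f(I, L) = -2*(L + I) = -2*(I + L) = -2*I - 2*L)
z(y, Z) = -52 - 2*Z + Z*y (z(y, Z) = y*Z + (-2*26 - 2*Z) = Z*y + (-52 - 2*Z) = -52 - 2*Z + Z*y)
z(v((0 - 5) + 9), -54)/(-572461) = (-52 - 2*(-54) - 54*(-2))/(-572461) = (-52 + 108 + 108)*(-1/572461) = 164*(-1/572461) = -164/572461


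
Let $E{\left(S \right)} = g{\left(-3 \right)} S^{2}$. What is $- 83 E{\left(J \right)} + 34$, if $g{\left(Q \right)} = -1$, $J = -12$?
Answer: $11986$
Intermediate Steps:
$E{\left(S \right)} = - S^{2}$
$- 83 E{\left(J \right)} + 34 = - 83 \left(- \left(-12\right)^{2}\right) + 34 = - 83 \left(\left(-1\right) 144\right) + 34 = \left(-83\right) \left(-144\right) + 34 = 11952 + 34 = 11986$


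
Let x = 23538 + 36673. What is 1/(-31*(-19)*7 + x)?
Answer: 1/64334 ≈ 1.5544e-5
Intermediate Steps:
x = 60211
1/(-31*(-19)*7 + x) = 1/(-31*(-19)*7 + 60211) = 1/(589*7 + 60211) = 1/(4123 + 60211) = 1/64334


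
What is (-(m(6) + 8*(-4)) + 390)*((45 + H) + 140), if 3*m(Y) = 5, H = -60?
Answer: 157625/3 ≈ 52542.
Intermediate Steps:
m(Y) = 5/3 (m(Y) = (⅓)*5 = 5/3)
(-(m(6) + 8*(-4)) + 390)*((45 + H) + 140) = (-(5/3 + 8*(-4)) + 390)*((45 - 60) + 140) = (-(5/3 - 32) + 390)*(-15 + 140) = (-1*(-91/3) + 390)*125 = (91/3 + 390)*125 = (1261/3)*125 = 157625/3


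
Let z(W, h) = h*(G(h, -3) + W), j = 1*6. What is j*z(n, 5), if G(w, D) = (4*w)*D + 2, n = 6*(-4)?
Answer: -2460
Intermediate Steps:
n = -24
G(w, D) = 2 + 4*D*w (G(w, D) = 4*D*w + 2 = 2 + 4*D*w)
j = 6
z(W, h) = h*(2 + W - 12*h) (z(W, h) = h*((2 + 4*(-3)*h) + W) = h*((2 - 12*h) + W) = h*(2 + W - 12*h))
j*z(n, 5) = 6*(5*(2 - 24 - 12*5)) = 6*(5*(2 - 24 - 60)) = 6*(5*(-82)) = 6*(-410) = -2460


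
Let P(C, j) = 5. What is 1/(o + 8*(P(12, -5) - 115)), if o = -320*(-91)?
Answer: 1/28240 ≈ 3.5411e-5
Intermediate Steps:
o = 29120
1/(o + 8*(P(12, -5) - 115)) = 1/(29120 + 8*(5 - 115)) = 1/(29120 + 8*(-110)) = 1/(29120 - 880) = 1/28240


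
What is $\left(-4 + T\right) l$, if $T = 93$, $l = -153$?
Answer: $-13617$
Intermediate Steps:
$\left(-4 + T\right) l = \left(-4 + 93\right) \left(-153\right) = 89 \left(-153\right) = -13617$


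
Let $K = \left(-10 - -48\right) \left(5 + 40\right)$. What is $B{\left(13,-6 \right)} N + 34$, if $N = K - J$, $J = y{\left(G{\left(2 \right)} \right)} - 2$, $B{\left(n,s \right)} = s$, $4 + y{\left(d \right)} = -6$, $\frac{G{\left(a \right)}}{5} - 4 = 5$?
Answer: $-10298$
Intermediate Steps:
$G{\left(a \right)} = 45$ ($G{\left(a \right)} = 20 + 5 \cdot 5 = 20 + 25 = 45$)
$y{\left(d \right)} = -10$ ($y{\left(d \right)} = -4 - 6 = -10$)
$J = -12$ ($J = -10 - 2 = -12$)
$K = 1710$ ($K = \left(-10 + 48\right) 45 = 38 \cdot 45 = 1710$)
$N = 1722$ ($N = 1710 - -12 = 1710 + 12 = 1722$)
$B{\left(13,-6 \right)} N + 34 = \left(-6\right) 1722 + 34 = -10332 + 34 = -10298$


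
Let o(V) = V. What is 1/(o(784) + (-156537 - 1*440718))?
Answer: -1/596471 ≈ -1.6765e-6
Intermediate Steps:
1/(o(784) + (-156537 - 1*440718)) = 1/(784 + (-156537 - 1*440718)) = 1/(784 + (-156537 - 440718)) = 1/(784 - 597255) = 1/(-596471) = -1/596471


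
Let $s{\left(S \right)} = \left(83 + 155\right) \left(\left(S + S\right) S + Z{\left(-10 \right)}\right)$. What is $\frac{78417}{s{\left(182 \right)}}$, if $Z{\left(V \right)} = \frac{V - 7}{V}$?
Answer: $\frac{392085}{78837143} \approx 0.0049734$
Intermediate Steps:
$Z{\left(V \right)} = \frac{-7 + V}{V}$ ($Z{\left(V \right)} = \frac{V - 7}{V} = \frac{-7 + V}{V}$)
$s{\left(S \right)} = \frac{2023}{5} + 476 S^{2}$ ($s{\left(S \right)} = \left(83 + 155\right) \left(\left(S + S\right) S + \frac{-7 - 10}{-10}\right) = 238 \left(2 S S - - \frac{17}{10}\right) = 238 \left(2 S^{2} + \frac{17}{10}\right) = 238 \left(\frac{17}{10} + 2 S^{2}\right) = \frac{2023}{5} + 476 S^{2}$)
$\frac{78417}{s{\left(182 \right)}} = \frac{78417}{\frac{2023}{5} + 476 \cdot 182^{2}} = \frac{78417}{\frac{2023}{5} + 476 \cdot 33124} = \frac{78417}{\frac{2023}{5} + 15767024} = \frac{78417}{\frac{78837143}{5}} = 78417 \cdot \frac{5}{78837143} = \frac{392085}{78837143}$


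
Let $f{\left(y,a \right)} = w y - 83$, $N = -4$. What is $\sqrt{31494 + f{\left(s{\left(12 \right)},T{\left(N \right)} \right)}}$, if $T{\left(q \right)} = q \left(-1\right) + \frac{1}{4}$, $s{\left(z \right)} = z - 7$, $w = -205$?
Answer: $\sqrt{30386} \approx 174.32$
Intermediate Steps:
$s{\left(z \right)} = -7 + z$
$T{\left(q \right)} = \frac{1}{4} - q$ ($T{\left(q \right)} = - q + \frac{1}{4} = \frac{1}{4} - q$)
$f{\left(y,a \right)} = -83 - 205 y$ ($f{\left(y,a \right)} = - 205 y - 83 = -83 - 205 y$)
$\sqrt{31494 + f{\left(s{\left(12 \right)},T{\left(N \right)} \right)}} = \sqrt{31494 - \left(83 + 205 \left(-7 + 12\right)\right)} = \sqrt{31494 - 1108} = \sqrt{30386}$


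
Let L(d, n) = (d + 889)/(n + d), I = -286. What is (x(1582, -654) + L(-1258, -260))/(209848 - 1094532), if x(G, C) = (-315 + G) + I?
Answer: -496509/447650104 ≈ -0.0011091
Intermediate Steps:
L(d, n) = (889 + d)/(d + n)
x(G, C) = -601 + G (x(G, C) = (-315 + G) - 286 = -601 + G)
(x(1582, -654) + L(-1258, -260))/(209848 - 1094532) = ((-601 + 1582) + (889 - 1258)/(-1258 - 260))/(209848 - 1094532) = (981 - 369/(-1518))/(-884684) = (981 - 1/1518*(-369))*(-1/884684) = (981 + 123/506)*(-1/884684) = (496509/506)*(-1/884684) = -496509/447650104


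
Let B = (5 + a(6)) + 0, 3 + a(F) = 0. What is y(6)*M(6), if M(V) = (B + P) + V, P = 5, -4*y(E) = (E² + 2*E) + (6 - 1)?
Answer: -689/4 ≈ -172.25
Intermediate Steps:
a(F) = -3 (a(F) = -3 + 0 = -3)
y(E) = -5/4 - E/2 - E²/4 (y(E) = -((E² + 2*E) + (6 - 1))/4 = -((E² + 2*E) + 5)/4 = -(5 + E² + 2*E)/4 = -5/4 - E/2 - E²/4)
B = 2 (B = (5 - 3) + 0 = 2 + 0 = 2)
M(V) = 7 + V (M(V) = (2 + 5) + V = 7 + V)
y(6)*M(6) = (-5/4 - ½*6 - ¼*6²)*(7 + 6) = (-5/4 - 3 - ¼*36)*13 = (-5/4 - 3 - 9)*13 = -53/4*13 = -689/4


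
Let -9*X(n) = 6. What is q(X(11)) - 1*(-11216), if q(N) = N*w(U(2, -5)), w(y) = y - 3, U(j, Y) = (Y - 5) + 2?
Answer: 33670/3 ≈ 11223.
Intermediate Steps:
U(j, Y) = -3 + Y (U(j, Y) = (-5 + Y) + 2 = -3 + Y)
w(y) = -3 + y
X(n) = -⅔ (X(n) = -⅑*6 = -⅔)
q(N) = -11*N (q(N) = N*(-3 + (-3 - 5)) = N*(-3 - 8) = N*(-11) = -11*N)
q(X(11)) - 1*(-11216) = -11*(-⅔) - 1*(-11216) = 22/3 + 11216 = 33670/3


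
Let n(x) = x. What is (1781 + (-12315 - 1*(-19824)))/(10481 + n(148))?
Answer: 9290/10629 ≈ 0.87402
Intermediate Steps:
(1781 + (-12315 - 1*(-19824)))/(10481 + n(148)) = (1781 + (-12315 - 1*(-19824)))/(10481 + 148) = (1781 + (-12315 + 19824))/10629 = (1781 + 7509)*(1/10629) = 9290*(1/10629) = 9290/10629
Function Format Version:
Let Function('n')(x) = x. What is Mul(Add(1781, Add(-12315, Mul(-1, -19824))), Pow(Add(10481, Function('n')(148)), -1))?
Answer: Rational(9290, 10629) ≈ 0.87402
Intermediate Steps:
Mul(Add(1781, Add(-12315, Mul(-1, -19824))), Pow(Add(10481, Function('n')(148)), -1)) = Mul(Add(1781, Add(-12315, Mul(-1, -19824))), Pow(Add(10481, 148), -1)) = Mul(Add(1781, Add(-12315, 19824)), Pow(10629, -1)) = Mul(Add(1781, 7509), Rational(1, 10629)) = Mul(9290, Rational(1, 10629)) = Rational(9290, 10629)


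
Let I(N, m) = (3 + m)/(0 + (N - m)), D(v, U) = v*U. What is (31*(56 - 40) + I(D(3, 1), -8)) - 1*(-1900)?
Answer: 26351/11 ≈ 2395.5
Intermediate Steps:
D(v, U) = U*v
I(N, m) = (3 + m)/(N - m)
(31*(56 - 40) + I(D(3, 1), -8)) - 1*(-1900) = (31*(56 - 40) + (3 - 8)/(1*3 - 1*(-8))) - 1*(-1900) = (31*16 - 5/(3 + 8)) + 1900 = (496 - 5/11) + 1900 = 5451/11 + 1900 = 26351/11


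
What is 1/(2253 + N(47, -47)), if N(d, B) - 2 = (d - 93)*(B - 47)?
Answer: 1/6579 ≈ 0.00015200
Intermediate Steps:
N(d, B) = 2 + (-93 + d)*(-47 + B) (N(d, B) = 2 + (d - 93)*(B - 47) = 2 + (-93 + d)*(-47 + B))
1/(2253 + N(47, -47)) = 1/(2253 + (4373 - 93*(-47) - 47*47 - 47*47)) = 1/(2253 + (4373 + 4371 - 2209 - 2209)) = 1/(2253 + 4326) = 1/6579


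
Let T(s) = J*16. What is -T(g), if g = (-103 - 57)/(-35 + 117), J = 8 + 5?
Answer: -208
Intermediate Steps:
J = 13
g = -80/41 (g = -160/82 = -160*1/82 = -80/41 ≈ -1.9512)
T(s) = 208 (T(s) = 13*16 = 208)
-T(g) = -1*208 = -208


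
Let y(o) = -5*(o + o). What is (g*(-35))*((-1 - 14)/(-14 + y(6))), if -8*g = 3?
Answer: 1575/592 ≈ 2.6605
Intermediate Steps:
g = -3/8 (g = -⅛*3 = -3/8 ≈ -0.37500)
y(o) = -10*o
(g*(-35))*((-1 - 14)/(-14 + y(6))) = (-3/8*(-35))*((-1 - 14)/(-14 - 10*6)) = 105*(-15/(-14 - 60))/8 = 105*(-15/(-74))/8 = 105*(-15*(-1/74))/8 = (105/8)*(15/74) = 1575/592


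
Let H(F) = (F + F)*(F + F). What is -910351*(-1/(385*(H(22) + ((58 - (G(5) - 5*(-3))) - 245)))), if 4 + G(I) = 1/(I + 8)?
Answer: 11834563/8698305 ≈ 1.3606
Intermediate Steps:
H(F) = 4*F² (H(F) = (2*F)*(2*F) = 4*F²)
G(I) = -4 + 1/(8 + I) (G(I) = -4 + 1/(I + 8) = -4 + 1/(8 + I))
-910351*(-1/(385*(H(22) + ((58 - (G(5) - 5*(-3))) - 245)))) = -910351*(-1/(385*(4*22² + ((58 - ((-31 - 4*5)/(8 + 5) - 5*(-3))) - 245)))) = -910351*(-1/(385*(4*484 + ((58 - ((-31 - 20)/13 + 15)) - 245)))) = -910351*(-1/(385*(1936 + ((58 - ((1/13)*(-51) + 15)) - 245)))) = -910351*(-1/(385*(1936 + ((58 - (-51/13 + 15)) - 245)))) = -910351*(-1/(385*(1936 + ((58 - 1*144/13) - 245)))) = -910351*(-1/(385*(1936 + ((58 - 144/13) - 245)))) = -910351*(-1/(385*(1936 + (610/13 - 245)))) = -910351*(-1/(385*(1936 - 2575/13))) = -910351/((22593/13)*(-385)) = -910351/(-8698305/13) = -910351*(-13/8698305) = 11834563/8698305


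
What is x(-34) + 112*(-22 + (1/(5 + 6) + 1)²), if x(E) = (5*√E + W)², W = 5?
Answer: -381841/121 + 50*I*√34 ≈ -3155.7 + 291.55*I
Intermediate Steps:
x(E) = (5 + 5*√E)² (x(E) = (5*√E + 5)² = (5 + 5*√E)²)
x(-34) + 112*(-22 + (1/(5 + 6) + 1)²) = 25*(1 + √(-34))² + 112*(-22 + (1/(5 + 6) + 1)²) = 25*(1 + I*√34)² + 112*(-22 + (1/11 + 1)²) = 25*(1 + I*√34)² + 112*(-22 + (12/11)²) = 25*(1 + I*√34)² + 112*(-22 + 144/121) = 25*(1 + I*√34)² + 112*(-2518/121) = 25*(1 + I*√34)² - 282016/121 = -282016/121 + 25*(1 + I*√34)²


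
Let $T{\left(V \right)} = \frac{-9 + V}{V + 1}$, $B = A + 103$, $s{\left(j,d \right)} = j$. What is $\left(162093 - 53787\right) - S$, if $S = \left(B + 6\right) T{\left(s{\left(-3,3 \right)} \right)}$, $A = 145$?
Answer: $106782$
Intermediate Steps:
$B = 248$ ($B = 145 + 103 = 248$)
$T{\left(V \right)} = \frac{-9 + V}{1 + V}$
$S = 1524$ ($S = \left(248 + 6\right) \frac{-9 - 3}{1 - 3} = 254 \frac{1}{-2} \left(-12\right) = 254 \left(\left(- \frac{1}{2}\right) \left(-12\right)\right) = 254 \cdot 6 = 1524$)
$\left(162093 - 53787\right) - S = \left(162093 - 53787\right) - 1524 = 108306 - 1524 = 106782$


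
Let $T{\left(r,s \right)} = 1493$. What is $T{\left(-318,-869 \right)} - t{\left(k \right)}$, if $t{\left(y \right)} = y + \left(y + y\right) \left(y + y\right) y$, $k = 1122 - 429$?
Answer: $-1331249428$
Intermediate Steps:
$k = 693$ ($k = 1122 - 429 = 693$)
$t{\left(y \right)} = y + 4 y^{3}$ ($t{\left(y \right)} = y + 2 y 2 y y = y + 4 y^{2} y = y + 4 y^{3}$)
$T{\left(-318,-869 \right)} - t{\left(k \right)} = 1493 - \left(693 + 4 \cdot 693^{3}\right) = 1493 - \left(693 + 4 \cdot 332812557\right) = 1493 - \left(693 + 1331250228\right) = 1493 - 1331250921 = -1331249428$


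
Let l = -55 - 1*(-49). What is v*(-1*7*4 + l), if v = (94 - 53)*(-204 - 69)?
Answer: 380562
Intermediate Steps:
l = -6 (l = -55 + 49 = -6)
v = -11193 (v = 41*(-273) = -11193)
v*(-1*7*4 + l) = -11193*(-1*7*4 - 6) = -11193*(-7*4 - 6) = -11193*(-28 - 6) = -11193*(-34) = 380562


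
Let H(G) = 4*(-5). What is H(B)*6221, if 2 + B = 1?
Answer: -124420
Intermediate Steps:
B = -1 (B = -2 + 1 = -1)
H(G) = -20
H(B)*6221 = -20*6221 = -124420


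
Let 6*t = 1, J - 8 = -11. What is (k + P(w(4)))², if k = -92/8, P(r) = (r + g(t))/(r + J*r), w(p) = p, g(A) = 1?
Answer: 9409/64 ≈ 147.02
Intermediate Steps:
J = -3 (J = 8 - 11 = -3)
t = ⅙ (t = (⅙)*1 = ⅙ ≈ 0.16667)
P(r) = -(1 + r)/(2*r) (P(r) = (r + 1)/(r - 3*r) = (1 + r)/((-2*r)) = (1 + r)*(-1/(2*r)) = -(1 + r)/(2*r))
k = -23/2 (k = -92*⅛ = -23/2 ≈ -11.500)
(k + P(w(4)))² = (-23/2 + (½)*(-1 - 1*4)/4)² = (-23/2 + (½)*(¼)*(-1 - 4))² = (-23/2 + (½)*(¼)*(-5))² = (-23/2 - 5/8)² = (-97/8)² = 9409/64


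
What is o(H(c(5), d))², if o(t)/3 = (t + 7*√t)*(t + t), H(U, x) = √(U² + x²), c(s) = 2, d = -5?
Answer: 36*(29 + 7*29^(¾))² ≈ 4.8841e+5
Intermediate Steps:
o(t) = 6*t*(t + 7*√t) (o(t) = 3*((t + 7*√t)*(t + t)) = 3*((t + 7*√t)*(2*t)) = 3*(2*t*(t + 7*√t)) = 6*t*(t + 7*√t))
o(H(c(5), d))² = (6*(√(2² + (-5)²))² + 42*(√(2² + (-5)²))^(3/2))² = (6*(√(4 + 25))² + 42*(√(4 + 25))^(3/2))² = (6*(√29)² + 42*(√29)^(3/2))² = (6*29 + 42*29^(¾))² = (174 + 42*29^(¾))²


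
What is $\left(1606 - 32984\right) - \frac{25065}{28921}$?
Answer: $- \frac{907508203}{28921} \approx -31379.0$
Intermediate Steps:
$\left(1606 - 32984\right) - \frac{25065}{28921} = -31378 - \frac{25065}{28921} = - \frac{907508203}{28921}$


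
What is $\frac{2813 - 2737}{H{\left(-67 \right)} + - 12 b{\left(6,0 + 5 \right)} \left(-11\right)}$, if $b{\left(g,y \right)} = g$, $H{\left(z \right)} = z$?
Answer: $\frac{76}{725} \approx 0.10483$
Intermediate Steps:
$\frac{2813 - 2737}{H{\left(-67 \right)} + - 12 b{\left(6,0 + 5 \right)} \left(-11\right)} = \frac{2813 - 2737}{-67 + \left(-12\right) 6 \left(-11\right)} = \frac{76}{-67 - -792} = \frac{76}{-67 + 792} = \frac{76}{725}$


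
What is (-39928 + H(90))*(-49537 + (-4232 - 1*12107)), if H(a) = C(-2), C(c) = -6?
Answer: 2630692184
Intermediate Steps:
H(a) = -6
(-39928 + H(90))*(-49537 + (-4232 - 1*12107)) = (-39928 - 6)*(-49537 + (-4232 - 1*12107)) = -39934*(-49537 + (-4232 - 12107)) = -39934*(-49537 - 16339) = -39934*(-65876) = 2630692184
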